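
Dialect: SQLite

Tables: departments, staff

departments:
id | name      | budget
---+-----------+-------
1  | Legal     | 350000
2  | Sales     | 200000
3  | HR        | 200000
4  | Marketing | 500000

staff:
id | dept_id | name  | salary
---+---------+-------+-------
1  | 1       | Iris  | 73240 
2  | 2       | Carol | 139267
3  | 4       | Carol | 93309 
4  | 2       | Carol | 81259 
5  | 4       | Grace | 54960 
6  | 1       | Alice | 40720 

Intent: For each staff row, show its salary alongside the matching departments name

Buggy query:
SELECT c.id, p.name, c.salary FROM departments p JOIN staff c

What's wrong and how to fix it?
Bug: JOIN with no ON clause produces a cartesian product; every staff row pairs with every departments row

Fix: Add ON c.dept_id = p.id to the JOIN

Corrected query:
SELECT c.id, p.name, c.salary FROM departments p JOIN staff c ON c.dept_id = p.id

Result:
id | name      | salary
---+-----------+-------
1  | Legal     | 73240 
2  | Sales     | 139267
3  | Marketing | 93309 
4  | Sales     | 81259 
5  | Marketing | 54960 
6  | Legal     | 40720 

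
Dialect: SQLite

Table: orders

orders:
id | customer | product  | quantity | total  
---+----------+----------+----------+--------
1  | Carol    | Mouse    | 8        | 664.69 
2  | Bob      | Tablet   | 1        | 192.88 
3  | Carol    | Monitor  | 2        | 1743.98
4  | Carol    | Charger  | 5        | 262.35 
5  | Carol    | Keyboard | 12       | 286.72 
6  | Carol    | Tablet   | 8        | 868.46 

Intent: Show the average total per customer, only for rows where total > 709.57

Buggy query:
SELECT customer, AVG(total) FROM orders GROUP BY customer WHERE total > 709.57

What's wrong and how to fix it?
Bug: Row-level WHERE must come before GROUP BY in the clause order

Fix: Move the WHERE clause before GROUP BY

Corrected query:
SELECT customer, AVG(total) FROM orders WHERE total > 709.57 GROUP BY customer

Result:
customer | AVG(total)
---------+-----------
Carol    | 1306.22   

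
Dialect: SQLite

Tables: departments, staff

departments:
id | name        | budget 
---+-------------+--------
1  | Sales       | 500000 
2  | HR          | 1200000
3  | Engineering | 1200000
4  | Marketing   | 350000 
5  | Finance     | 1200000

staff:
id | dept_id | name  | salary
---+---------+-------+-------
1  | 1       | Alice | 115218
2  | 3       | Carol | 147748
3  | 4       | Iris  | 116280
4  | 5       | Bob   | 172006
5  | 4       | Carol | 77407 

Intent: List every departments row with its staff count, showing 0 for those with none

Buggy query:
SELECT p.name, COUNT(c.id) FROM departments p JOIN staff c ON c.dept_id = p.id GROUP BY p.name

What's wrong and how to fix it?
Bug: An inner join excludes parents with zero children

Fix: Switch to LEFT JOIN to retain unmatched parent rows

Corrected query:
SELECT p.name, COUNT(c.id) FROM departments p LEFT JOIN staff c ON c.dept_id = p.id GROUP BY p.name

Result:
name        | COUNT(c.id)
------------+------------
Engineering | 1          
Finance     | 1          
HR          | 0          
Marketing   | 2          
Sales       | 1          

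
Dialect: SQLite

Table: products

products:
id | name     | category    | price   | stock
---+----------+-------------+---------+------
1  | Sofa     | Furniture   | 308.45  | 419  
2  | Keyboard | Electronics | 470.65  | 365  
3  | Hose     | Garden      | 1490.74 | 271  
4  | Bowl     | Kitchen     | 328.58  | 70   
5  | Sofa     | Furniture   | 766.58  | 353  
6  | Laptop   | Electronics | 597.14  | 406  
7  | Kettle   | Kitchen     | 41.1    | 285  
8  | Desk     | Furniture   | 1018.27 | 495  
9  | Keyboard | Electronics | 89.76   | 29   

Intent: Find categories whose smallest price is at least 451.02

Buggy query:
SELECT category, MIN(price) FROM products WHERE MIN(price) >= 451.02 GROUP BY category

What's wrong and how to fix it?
Bug: MIN() in WHERE is a misuse of aggregate

Fix: Replace WHERE with HAVING after the GROUP BY

Corrected query:
SELECT category, MIN(price) FROM products GROUP BY category HAVING MIN(price) >= 451.02

Result:
category | MIN(price)
---------+-----------
Garden   | 1490.74   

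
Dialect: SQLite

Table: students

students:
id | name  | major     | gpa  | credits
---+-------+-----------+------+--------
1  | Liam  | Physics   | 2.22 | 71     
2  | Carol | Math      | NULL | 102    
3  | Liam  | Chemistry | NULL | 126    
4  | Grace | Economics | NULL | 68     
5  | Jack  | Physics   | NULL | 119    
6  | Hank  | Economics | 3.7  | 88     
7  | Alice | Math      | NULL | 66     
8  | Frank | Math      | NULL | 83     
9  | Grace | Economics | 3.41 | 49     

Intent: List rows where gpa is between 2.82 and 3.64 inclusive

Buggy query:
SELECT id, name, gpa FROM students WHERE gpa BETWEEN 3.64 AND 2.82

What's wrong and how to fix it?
Bug: BETWEEN expects the lower bound first; with 3.64 AND 2.82 the range is empty

Fix: Write BETWEEN 2.82 AND 3.64

Corrected query:
SELECT id, name, gpa FROM students WHERE gpa BETWEEN 2.82 AND 3.64

Result:
id | name  | gpa 
---+-------+-----
9  | Grace | 3.41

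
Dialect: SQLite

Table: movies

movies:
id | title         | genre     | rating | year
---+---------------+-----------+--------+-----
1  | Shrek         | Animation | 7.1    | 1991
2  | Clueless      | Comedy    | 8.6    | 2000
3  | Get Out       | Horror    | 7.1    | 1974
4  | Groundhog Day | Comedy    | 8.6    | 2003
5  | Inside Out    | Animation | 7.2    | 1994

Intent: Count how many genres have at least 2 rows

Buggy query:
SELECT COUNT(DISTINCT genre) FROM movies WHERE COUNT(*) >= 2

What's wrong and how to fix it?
Bug: COUNT(*) cannot appear in WHERE; the per-group count doesn't exist yet

Fix: Group first with HAVING COUNT(*) >= 2, then COUNT the resulting groups

Corrected query:
SELECT COUNT(*) FROM (SELECT genre FROM movies GROUP BY genre HAVING COUNT(*) >= 2)

Result:
COUNT(*)
--------
2       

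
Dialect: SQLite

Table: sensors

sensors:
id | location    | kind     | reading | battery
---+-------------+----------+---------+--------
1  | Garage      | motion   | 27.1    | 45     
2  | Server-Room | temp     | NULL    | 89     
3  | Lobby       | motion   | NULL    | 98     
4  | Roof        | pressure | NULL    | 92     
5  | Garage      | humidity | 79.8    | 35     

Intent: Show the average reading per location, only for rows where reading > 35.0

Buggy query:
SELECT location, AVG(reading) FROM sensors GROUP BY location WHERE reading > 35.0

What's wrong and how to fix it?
Bug: Row-level WHERE must come before GROUP BY in the clause order

Fix: Move the WHERE clause before GROUP BY

Corrected query:
SELECT location, AVG(reading) FROM sensors WHERE reading > 35.0 GROUP BY location

Result:
location | AVG(reading)
---------+-------------
Garage   | 79.8        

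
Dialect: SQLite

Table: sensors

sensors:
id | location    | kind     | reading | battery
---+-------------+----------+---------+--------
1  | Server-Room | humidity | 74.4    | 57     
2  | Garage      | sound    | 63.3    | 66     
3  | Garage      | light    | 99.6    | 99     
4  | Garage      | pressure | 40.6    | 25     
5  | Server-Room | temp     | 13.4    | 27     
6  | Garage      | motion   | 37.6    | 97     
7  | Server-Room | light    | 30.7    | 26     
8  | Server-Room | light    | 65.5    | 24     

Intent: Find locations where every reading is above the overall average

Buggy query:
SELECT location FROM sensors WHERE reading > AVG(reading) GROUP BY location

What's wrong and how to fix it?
Bug: AVG() is an aggregate; it can't sit directly in WHERE

Fix: Compute the overall average in a scalar subquery and compare each group's MIN against it in HAVING

Corrected query:
SELECT location FROM sensors GROUP BY location HAVING MIN(reading) > (SELECT AVG(reading) FROM sensors)

Result:
(no rows)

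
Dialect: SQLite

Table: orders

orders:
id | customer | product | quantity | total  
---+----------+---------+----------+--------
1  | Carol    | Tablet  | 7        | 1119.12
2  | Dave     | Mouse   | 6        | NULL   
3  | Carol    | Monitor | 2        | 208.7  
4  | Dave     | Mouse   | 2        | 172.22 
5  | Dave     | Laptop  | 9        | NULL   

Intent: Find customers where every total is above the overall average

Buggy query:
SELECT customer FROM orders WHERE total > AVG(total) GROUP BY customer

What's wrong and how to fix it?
Bug: WHERE evaluates per row before aggregation, so AVG() is unavailable

Fix: Use a subquery for AVG and a HAVING MIN(...) filter so the condition holds for every row in the group

Corrected query:
SELECT customer FROM orders GROUP BY customer HAVING MIN(total) > (SELECT AVG(total) FROM orders)

Result:
(no rows)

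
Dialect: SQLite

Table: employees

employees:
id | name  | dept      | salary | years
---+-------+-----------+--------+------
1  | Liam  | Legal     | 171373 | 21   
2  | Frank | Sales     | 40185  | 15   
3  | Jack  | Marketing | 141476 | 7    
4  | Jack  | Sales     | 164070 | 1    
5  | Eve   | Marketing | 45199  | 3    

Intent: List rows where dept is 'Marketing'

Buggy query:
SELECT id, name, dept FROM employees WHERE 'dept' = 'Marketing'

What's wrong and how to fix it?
Bug: Single quotes denote string literals in SQL; the column name is being compared as a constant string

Fix: Reference the column as dept without single quotes

Corrected query:
SELECT id, name, dept FROM employees WHERE dept = 'Marketing'

Result:
id | name | dept     
---+------+----------
3  | Jack | Marketing
5  | Eve  | Marketing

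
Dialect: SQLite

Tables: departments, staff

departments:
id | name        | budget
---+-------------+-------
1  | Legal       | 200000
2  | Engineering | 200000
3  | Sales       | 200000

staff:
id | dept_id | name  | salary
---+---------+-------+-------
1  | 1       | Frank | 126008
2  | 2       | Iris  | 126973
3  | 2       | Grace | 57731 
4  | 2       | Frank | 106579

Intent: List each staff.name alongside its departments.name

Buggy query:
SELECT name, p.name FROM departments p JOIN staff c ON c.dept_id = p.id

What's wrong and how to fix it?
Bug: Both tables have a 'name' column; the unqualified reference is ambiguous

Fix: Prefix ambiguous columns with the table alias

Corrected query:
SELECT c.name, p.name FROM departments p JOIN staff c ON c.dept_id = p.id

Result:
name  | name       
------+------------
Frank | Legal      
Iris  | Engineering
Grace | Engineering
Frank | Engineering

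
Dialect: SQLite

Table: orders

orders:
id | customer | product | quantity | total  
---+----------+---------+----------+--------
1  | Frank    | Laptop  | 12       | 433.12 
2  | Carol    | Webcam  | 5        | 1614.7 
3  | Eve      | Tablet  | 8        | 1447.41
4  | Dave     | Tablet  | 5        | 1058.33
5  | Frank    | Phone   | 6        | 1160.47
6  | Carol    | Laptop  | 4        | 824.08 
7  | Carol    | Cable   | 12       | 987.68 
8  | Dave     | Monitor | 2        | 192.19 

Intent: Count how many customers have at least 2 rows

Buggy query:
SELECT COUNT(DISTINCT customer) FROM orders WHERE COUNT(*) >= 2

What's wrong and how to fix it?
Bug: WHERE filters individual rows, not groups, so a group-level COUNT is invalid there

Fix: Group first with HAVING COUNT(*) >= 2, then COUNT the resulting groups

Corrected query:
SELECT COUNT(*) FROM (SELECT customer FROM orders GROUP BY customer HAVING COUNT(*) >= 2)

Result:
COUNT(*)
--------
3       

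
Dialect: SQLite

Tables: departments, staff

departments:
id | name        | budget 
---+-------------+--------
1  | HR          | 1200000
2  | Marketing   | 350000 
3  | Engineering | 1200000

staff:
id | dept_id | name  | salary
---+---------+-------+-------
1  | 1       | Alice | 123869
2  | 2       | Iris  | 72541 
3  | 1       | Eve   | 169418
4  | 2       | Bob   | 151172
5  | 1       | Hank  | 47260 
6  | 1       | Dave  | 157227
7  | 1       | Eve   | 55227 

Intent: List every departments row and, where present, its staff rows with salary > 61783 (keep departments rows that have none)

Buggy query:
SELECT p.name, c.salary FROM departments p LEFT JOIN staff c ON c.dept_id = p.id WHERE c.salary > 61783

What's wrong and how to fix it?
Bug: Filtering c.salary in WHERE discards the NULL rows produced by LEFT JOIN, turning it into an inner join

Fix: Put 'c.salary > 61783' in the JOIN's ON clause instead of WHERE

Corrected query:
SELECT p.name, c.salary FROM departments p LEFT JOIN staff c ON c.dept_id = p.id AND c.salary > 61783

Result:
name        | salary
------------+-------
HR          | 123869
HR          | 157227
HR          | 169418
Marketing   | 72541 
Marketing   | 151172
Engineering | NULL  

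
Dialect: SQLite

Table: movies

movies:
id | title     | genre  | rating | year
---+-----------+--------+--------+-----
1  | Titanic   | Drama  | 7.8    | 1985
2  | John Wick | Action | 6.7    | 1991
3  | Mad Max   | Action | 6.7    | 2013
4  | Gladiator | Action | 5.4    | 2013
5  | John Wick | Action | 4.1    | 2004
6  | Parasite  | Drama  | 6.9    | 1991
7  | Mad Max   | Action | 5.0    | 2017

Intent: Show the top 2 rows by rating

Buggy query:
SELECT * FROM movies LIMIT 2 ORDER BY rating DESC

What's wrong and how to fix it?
Bug: LIMIT must come after ORDER BY

Fix: Swap the clauses: ORDER BY first, then LIMIT

Corrected query:
SELECT * FROM movies ORDER BY rating DESC LIMIT 2

Result:
id | title    | genre | rating | year
---+----------+-------+--------+-----
1  | Titanic  | Drama | 7.8    | 1985
6  | Parasite | Drama | 6.9    | 1991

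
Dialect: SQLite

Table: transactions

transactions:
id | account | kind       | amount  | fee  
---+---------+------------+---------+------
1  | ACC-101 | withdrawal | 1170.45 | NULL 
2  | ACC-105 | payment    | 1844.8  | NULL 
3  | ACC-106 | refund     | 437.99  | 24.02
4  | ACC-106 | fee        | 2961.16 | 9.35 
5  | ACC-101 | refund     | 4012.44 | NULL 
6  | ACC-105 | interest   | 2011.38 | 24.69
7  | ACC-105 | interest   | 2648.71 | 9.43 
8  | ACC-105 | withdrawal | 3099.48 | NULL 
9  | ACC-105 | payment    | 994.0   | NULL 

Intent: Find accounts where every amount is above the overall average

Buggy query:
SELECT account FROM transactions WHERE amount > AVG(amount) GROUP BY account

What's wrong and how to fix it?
Bug: WHERE evaluates per row before aggregation, so AVG() is unavailable

Fix: Use a subquery for AVG and a HAVING MIN(...) filter so the condition holds for every row in the group

Corrected query:
SELECT account FROM transactions GROUP BY account HAVING MIN(amount) > (SELECT AVG(amount) FROM transactions)

Result:
(no rows)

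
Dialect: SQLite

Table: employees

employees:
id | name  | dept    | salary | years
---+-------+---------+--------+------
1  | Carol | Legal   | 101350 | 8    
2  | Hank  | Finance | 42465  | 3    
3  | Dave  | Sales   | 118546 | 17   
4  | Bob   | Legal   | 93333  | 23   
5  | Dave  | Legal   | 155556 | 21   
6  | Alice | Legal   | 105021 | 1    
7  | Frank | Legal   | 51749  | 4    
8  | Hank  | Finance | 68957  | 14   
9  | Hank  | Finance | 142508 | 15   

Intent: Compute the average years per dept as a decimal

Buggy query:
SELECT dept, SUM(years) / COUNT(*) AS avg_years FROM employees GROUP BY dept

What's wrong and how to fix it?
Bug: Both operands are integers, so '/' performs integer division and truncates

Fix: Cast one side to REAL so the division keeps the fractional part

Corrected query:
SELECT dept, SUM(years) * 1.0 / COUNT(*) AS avg_years FROM employees GROUP BY dept

Result:
dept    | avg_years
--------+----------
Finance | 10.666667
Legal   | 11.4     
Sales   | 17       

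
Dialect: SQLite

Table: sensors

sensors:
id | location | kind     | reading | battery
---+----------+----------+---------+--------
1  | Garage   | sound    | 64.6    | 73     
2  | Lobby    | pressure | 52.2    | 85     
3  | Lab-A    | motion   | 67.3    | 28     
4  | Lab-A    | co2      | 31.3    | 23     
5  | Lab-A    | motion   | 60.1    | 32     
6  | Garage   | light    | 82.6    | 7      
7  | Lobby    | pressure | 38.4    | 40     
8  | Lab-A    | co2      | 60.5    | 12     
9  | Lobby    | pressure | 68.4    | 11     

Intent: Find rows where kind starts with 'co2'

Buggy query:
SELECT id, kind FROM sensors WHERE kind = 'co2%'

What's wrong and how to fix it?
Bug: '=' compares the literal string including the % character; pattern matching needs LIKE

Fix: Use LIKE for wildcard pattern matching

Corrected query:
SELECT id, kind FROM sensors WHERE kind LIKE 'co2%'

Result:
id | kind
---+-----
4  | co2 
8  | co2 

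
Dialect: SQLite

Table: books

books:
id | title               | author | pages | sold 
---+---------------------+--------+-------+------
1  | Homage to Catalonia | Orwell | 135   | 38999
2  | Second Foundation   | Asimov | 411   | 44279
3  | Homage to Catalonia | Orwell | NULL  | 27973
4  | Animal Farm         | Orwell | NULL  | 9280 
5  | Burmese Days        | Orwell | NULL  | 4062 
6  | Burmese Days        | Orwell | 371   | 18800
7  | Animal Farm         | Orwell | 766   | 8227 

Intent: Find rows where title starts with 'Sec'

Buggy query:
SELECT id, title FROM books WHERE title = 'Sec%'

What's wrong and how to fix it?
Bug: '=' compares the literal string including the % character; pattern matching needs LIKE

Fix: Use LIKE for wildcard pattern matching

Corrected query:
SELECT id, title FROM books WHERE title LIKE 'Sec%'

Result:
id | title            
---+------------------
2  | Second Foundation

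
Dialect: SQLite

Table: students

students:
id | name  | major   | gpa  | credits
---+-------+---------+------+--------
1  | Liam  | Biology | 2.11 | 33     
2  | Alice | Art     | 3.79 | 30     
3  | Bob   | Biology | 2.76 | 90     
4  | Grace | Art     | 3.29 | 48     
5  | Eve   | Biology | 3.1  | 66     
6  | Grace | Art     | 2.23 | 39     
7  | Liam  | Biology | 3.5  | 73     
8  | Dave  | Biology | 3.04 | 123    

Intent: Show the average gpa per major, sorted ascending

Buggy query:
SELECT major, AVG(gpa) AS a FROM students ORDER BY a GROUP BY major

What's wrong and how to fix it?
Bug: ORDER BY appears before GROUP BY; SQL clause order requires GROUP BY first

Fix: Move ORDER BY to the end, after GROUP BY

Corrected query:
SELECT major, AVG(gpa) AS a FROM students GROUP BY major ORDER BY a

Result:
major   | a       
--------+---------
Biology | 2.902   
Art     | 3.103333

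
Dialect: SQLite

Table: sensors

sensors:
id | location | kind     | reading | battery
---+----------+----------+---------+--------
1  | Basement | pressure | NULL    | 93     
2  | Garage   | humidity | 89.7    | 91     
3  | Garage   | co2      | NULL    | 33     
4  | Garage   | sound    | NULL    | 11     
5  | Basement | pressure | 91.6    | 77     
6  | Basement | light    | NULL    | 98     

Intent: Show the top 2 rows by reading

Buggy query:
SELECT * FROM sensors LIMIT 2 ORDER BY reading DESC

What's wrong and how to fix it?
Bug: ORDER BY cannot follow LIMIT; LIMIT is the final clause

Fix: Sort with ORDER BY, then apply LIMIT

Corrected query:
SELECT * FROM sensors ORDER BY reading DESC LIMIT 2

Result:
id | location | kind     | reading | battery
---+----------+----------+---------+--------
5  | Basement | pressure | 91.6    | 77     
2  | Garage   | humidity | 89.7    | 91     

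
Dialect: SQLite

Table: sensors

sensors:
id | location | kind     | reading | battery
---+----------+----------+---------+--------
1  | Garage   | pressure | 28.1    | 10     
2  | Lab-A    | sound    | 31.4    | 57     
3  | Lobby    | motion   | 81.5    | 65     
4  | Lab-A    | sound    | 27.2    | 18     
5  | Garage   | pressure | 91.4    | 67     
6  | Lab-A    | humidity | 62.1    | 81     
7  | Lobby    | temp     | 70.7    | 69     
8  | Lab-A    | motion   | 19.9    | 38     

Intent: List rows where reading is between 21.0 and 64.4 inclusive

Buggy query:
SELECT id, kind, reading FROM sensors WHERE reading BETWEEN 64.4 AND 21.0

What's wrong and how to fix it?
Bug: BETWEEN expects the lower bound first; with 64.4 AND 21.0 the range is empty

Fix: Write BETWEEN 21.0 AND 64.4

Corrected query:
SELECT id, kind, reading FROM sensors WHERE reading BETWEEN 21.0 AND 64.4

Result:
id | kind     | reading
---+----------+--------
1  | pressure | 28.1   
2  | sound    | 31.4   
4  | sound    | 27.2   
6  | humidity | 62.1   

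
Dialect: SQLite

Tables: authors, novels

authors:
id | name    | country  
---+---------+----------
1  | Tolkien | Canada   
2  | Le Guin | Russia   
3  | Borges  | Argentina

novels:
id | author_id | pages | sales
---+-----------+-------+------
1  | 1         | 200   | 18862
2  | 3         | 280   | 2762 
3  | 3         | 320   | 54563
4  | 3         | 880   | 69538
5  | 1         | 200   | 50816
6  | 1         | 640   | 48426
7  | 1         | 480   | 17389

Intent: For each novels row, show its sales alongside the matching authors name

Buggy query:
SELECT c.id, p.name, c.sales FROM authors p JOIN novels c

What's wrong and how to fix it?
Bug: Missing join condition: each novels row is matched to all authors rows instead of just its own

Fix: Add ON c.author_id = p.id to the JOIN

Corrected query:
SELECT c.id, p.name, c.sales FROM authors p JOIN novels c ON c.author_id = p.id

Result:
id | name    | sales
---+---------+------
1  | Tolkien | 18862
2  | Borges  | 2762 
3  | Borges  | 54563
4  | Borges  | 69538
5  | Tolkien | 50816
6  | Tolkien | 48426
7  | Tolkien | 17389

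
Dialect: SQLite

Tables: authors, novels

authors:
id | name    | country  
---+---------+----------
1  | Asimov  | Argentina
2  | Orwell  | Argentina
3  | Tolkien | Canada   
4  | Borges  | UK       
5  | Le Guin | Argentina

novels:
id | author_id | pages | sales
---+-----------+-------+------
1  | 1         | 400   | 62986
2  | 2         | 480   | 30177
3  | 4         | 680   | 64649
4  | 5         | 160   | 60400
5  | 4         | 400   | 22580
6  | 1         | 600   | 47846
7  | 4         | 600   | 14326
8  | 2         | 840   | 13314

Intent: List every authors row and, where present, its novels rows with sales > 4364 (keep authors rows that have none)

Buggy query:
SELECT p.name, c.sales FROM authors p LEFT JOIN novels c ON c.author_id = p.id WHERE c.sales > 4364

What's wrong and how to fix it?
Bug: Filtering c.sales in WHERE discards the NULL rows produced by LEFT JOIN, turning it into an inner join

Fix: Put 'c.sales > 4364' in the JOIN's ON clause instead of WHERE

Corrected query:
SELECT p.name, c.sales FROM authors p LEFT JOIN novels c ON c.author_id = p.id AND c.sales > 4364

Result:
name    | sales
--------+------
Asimov  | 47846
Asimov  | 62986
Orwell  | 13314
Orwell  | 30177
Tolkien | NULL 
Borges  | 14326
Borges  | 22580
Borges  | 64649
Le Guin | 60400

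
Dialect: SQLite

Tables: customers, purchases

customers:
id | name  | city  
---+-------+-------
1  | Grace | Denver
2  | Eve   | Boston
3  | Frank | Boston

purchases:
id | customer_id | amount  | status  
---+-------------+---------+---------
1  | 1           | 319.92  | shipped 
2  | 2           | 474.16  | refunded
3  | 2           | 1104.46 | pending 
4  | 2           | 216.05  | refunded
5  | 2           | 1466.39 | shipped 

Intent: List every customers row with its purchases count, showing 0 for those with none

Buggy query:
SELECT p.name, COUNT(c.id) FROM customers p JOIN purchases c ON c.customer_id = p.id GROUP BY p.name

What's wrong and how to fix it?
Bug: INNER JOIN drops customers rows that have no matching purchases rows

Fix: Use LEFT JOIN so parents without children still appear (COUNT(c.id) gives 0)

Corrected query:
SELECT p.name, COUNT(c.id) FROM customers p LEFT JOIN purchases c ON c.customer_id = p.id GROUP BY p.name

Result:
name  | COUNT(c.id)
------+------------
Eve   | 4          
Frank | 0          
Grace | 1          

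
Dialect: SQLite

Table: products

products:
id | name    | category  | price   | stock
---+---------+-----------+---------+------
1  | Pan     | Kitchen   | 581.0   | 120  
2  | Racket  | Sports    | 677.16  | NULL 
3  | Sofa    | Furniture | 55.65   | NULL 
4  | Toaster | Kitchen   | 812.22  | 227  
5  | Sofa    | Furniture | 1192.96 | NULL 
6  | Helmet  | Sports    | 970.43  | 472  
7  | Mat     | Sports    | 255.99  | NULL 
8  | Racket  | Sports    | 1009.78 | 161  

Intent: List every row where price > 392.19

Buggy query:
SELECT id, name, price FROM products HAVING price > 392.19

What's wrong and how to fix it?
Bug: This is a non-aggregate query (no GROUP BY, no aggregates), so in SQLite the HAVING clause is invalid here; a row-level condition belongs in WHERE

Fix: Replace HAVING with WHERE since the condition applies to individual rows

Corrected query:
SELECT id, name, price FROM products WHERE price > 392.19

Result:
id | name    | price  
---+---------+--------
1  | Pan     | 581    
2  | Racket  | 677.16 
4  | Toaster | 812.22 
5  | Sofa    | 1192.96
6  | Helmet  | 970.43 
8  | Racket  | 1009.78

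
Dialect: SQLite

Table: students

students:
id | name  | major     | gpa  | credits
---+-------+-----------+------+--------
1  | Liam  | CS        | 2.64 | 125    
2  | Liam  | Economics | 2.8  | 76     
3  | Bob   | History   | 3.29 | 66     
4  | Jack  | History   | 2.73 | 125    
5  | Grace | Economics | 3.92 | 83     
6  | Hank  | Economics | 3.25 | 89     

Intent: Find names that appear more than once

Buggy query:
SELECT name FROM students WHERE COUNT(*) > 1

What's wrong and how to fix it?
Bug: WHERE can't reference COUNT(*); aggregates are computed after WHERE

Fix: Group first, then use HAVING for the count condition

Corrected query:
SELECT name FROM students GROUP BY name HAVING COUNT(*) > 1

Result:
name
----
Liam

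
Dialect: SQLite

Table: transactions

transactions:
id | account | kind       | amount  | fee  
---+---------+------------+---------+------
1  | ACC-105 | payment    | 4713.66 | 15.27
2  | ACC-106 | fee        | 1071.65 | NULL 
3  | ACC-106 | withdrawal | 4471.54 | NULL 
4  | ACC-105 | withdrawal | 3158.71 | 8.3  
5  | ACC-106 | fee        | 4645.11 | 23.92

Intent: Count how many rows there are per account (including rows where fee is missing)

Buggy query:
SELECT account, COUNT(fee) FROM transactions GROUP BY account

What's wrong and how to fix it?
Bug: COUNT(fee) skips NULLs, so groups with missing fee are undercounted

Fix: Replace COUNT(fee) with COUNT(*)

Corrected query:
SELECT account, COUNT(*) FROM transactions GROUP BY account

Result:
account | COUNT(*)
--------+---------
ACC-105 | 2       
ACC-106 | 3       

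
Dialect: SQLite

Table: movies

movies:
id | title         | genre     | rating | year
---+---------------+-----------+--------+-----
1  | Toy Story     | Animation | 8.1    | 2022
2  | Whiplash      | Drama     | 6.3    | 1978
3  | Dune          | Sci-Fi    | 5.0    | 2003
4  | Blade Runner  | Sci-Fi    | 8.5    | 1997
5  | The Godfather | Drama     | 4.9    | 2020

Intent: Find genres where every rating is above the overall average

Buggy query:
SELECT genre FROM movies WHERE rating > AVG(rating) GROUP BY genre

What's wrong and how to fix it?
Bug: WHERE evaluates per row before aggregation, so AVG() is unavailable

Fix: Compute the overall average in a scalar subquery and compare each group's MIN against it in HAVING

Corrected query:
SELECT genre FROM movies GROUP BY genre HAVING MIN(rating) > (SELECT AVG(rating) FROM movies)

Result:
genre    
---------
Animation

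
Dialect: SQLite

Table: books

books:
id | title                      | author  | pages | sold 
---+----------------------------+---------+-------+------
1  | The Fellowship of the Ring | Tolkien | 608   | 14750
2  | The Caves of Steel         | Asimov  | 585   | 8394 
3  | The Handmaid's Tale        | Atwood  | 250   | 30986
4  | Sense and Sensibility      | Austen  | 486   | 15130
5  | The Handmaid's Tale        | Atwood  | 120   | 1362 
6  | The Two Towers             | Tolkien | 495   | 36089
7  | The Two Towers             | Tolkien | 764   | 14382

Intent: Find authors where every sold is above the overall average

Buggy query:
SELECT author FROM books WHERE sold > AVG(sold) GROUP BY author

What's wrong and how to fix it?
Bug: WHERE evaluates per row before aggregation, so AVG() is unavailable

Fix: Compute the overall average in a scalar subquery and compare each group's MIN against it in HAVING

Corrected query:
SELECT author FROM books GROUP BY author HAVING MIN(sold) > (SELECT AVG(sold) FROM books)

Result:
(no rows)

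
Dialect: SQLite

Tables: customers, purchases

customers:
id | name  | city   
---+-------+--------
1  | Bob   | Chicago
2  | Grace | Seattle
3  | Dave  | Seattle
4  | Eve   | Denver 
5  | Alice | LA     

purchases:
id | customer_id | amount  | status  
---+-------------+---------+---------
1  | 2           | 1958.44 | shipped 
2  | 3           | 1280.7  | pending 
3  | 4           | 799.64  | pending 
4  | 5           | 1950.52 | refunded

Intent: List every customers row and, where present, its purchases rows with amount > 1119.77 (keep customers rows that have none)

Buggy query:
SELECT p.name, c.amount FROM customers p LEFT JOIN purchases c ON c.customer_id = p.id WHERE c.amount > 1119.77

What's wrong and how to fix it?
Bug: Filtering c.amount in WHERE discards the NULL rows produced by LEFT JOIN, turning it into an inner join

Fix: Put 'c.amount > 1119.77' in the JOIN's ON clause instead of WHERE

Corrected query:
SELECT p.name, c.amount FROM customers p LEFT JOIN purchases c ON c.customer_id = p.id AND c.amount > 1119.77

Result:
name  | amount 
------+--------
Bob   | NULL   
Grace | 1958.44
Dave  | 1280.7 
Eve   | NULL   
Alice | 1950.52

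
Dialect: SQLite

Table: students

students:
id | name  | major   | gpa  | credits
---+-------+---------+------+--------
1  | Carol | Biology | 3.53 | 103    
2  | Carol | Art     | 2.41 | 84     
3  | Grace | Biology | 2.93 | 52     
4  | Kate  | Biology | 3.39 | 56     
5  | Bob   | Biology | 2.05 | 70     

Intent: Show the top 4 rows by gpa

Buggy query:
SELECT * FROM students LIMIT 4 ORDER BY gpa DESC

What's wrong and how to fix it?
Bug: ORDER BY cannot follow LIMIT; LIMIT is the final clause

Fix: Swap the clauses: ORDER BY first, then LIMIT

Corrected query:
SELECT * FROM students ORDER BY gpa DESC LIMIT 4

Result:
id | name  | major   | gpa  | credits
---+-------+---------+------+--------
1  | Carol | Biology | 3.53 | 103    
4  | Kate  | Biology | 3.39 | 56     
3  | Grace | Biology | 2.93 | 52     
2  | Carol | Art     | 2.41 | 84     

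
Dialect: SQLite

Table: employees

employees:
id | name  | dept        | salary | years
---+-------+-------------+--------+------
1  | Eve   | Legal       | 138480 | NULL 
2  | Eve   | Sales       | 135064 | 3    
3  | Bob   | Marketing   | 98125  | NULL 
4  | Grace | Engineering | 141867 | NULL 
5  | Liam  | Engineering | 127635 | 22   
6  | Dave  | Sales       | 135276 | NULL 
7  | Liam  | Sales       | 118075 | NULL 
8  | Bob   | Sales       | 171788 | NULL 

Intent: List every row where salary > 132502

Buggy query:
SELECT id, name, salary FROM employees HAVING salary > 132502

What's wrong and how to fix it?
Bug: HAVING filters the output of aggregation, but this query has no GROUP BY and no aggregate functions, so SQLite rejects it (HAVING clause on a non-aggregate query); the condition here is per row

Fix: Use WHERE for row-level filtering

Corrected query:
SELECT id, name, salary FROM employees WHERE salary > 132502

Result:
id | name  | salary
---+-------+-------
1  | Eve   | 138480
2  | Eve   | 135064
4  | Grace | 141867
6  | Dave  | 135276
8  | Bob   | 171788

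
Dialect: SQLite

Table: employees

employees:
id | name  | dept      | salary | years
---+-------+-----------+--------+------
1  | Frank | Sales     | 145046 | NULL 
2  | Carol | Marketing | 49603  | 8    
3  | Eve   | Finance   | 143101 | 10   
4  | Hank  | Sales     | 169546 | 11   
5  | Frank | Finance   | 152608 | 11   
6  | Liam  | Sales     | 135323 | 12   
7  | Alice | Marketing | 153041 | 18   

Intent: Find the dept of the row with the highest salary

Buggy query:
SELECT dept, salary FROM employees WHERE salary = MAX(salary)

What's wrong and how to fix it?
Bug: WHERE is evaluated per row; an aggregate over the whole table isn't defined there

Fix: Wrap MAX in a scalar subquery so WHERE compares against a single value

Corrected query:
SELECT dept, salary FROM employees WHERE salary = (SELECT MAX(salary) FROM employees)

Result:
dept  | salary
------+-------
Sales | 169546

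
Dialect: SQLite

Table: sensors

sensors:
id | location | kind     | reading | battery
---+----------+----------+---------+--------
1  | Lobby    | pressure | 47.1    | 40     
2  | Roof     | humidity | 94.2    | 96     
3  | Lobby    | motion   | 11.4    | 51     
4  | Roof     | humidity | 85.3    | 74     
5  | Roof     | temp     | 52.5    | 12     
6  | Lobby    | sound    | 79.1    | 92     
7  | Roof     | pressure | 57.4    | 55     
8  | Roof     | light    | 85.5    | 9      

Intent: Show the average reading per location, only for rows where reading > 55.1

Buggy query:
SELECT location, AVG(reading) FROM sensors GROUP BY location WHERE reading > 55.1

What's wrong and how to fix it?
Bug: Row-level WHERE must come before GROUP BY in the clause order

Fix: Move the WHERE clause before GROUP BY

Corrected query:
SELECT location, AVG(reading) FROM sensors WHERE reading > 55.1 GROUP BY location

Result:
location | AVG(reading)
---------+-------------
Lobby    | 79.1        
Roof     | 80.6        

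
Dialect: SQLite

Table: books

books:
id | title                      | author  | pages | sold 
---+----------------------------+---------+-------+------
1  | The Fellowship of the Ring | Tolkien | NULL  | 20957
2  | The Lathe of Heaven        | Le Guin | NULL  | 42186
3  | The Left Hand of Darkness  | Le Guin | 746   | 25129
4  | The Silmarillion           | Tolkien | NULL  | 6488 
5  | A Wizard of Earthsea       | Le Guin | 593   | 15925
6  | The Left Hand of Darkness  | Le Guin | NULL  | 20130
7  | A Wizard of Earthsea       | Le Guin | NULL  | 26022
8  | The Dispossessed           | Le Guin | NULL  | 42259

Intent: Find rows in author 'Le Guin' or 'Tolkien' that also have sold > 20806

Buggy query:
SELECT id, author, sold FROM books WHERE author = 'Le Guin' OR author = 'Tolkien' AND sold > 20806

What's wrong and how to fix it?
Bug: AND binds tighter than OR, so this parses as author = 'Le Guin' OR (author = 'Tolkien' AND sold > 20806)

Fix: Group the OR with parentheses (or use IN), then AND the threshold

Corrected query:
SELECT id, author, sold FROM books WHERE (author = 'Le Guin' OR author = 'Tolkien') AND sold > 20806

Result:
id | author  | sold 
---+---------+------
1  | Tolkien | 20957
2  | Le Guin | 42186
3  | Le Guin | 25129
7  | Le Guin | 26022
8  | Le Guin | 42259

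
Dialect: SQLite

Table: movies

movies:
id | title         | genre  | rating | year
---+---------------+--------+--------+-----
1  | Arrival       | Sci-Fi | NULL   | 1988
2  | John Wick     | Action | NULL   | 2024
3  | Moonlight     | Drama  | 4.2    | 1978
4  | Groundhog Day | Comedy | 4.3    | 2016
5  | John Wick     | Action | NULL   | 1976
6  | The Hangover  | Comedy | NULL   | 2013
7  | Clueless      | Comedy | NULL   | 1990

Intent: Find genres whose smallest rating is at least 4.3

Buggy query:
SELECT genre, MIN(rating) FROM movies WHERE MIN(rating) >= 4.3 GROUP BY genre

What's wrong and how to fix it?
Bug: Aggregates like MIN are computed per group after WHERE runs

Fix: Replace WHERE with HAVING after the GROUP BY

Corrected query:
SELECT genre, MIN(rating) FROM movies GROUP BY genre HAVING MIN(rating) >= 4.3

Result:
genre  | MIN(rating)
-------+------------
Comedy | 4.3        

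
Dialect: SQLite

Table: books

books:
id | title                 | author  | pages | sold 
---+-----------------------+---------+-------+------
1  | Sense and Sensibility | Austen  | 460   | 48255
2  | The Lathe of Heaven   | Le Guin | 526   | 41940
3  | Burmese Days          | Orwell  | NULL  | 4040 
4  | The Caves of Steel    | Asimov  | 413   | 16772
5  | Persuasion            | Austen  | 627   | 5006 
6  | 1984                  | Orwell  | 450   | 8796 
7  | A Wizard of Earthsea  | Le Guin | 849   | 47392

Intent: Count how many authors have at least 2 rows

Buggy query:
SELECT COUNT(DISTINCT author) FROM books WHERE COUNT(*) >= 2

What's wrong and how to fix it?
Bug: COUNT(*) cannot appear in WHERE; the per-group count doesn't exist yet

Fix: Use a subquery that GROUPs and filters with HAVING, then count its rows

Corrected query:
SELECT COUNT(*) FROM (SELECT author FROM books GROUP BY author HAVING COUNT(*) >= 2)

Result:
COUNT(*)
--------
3       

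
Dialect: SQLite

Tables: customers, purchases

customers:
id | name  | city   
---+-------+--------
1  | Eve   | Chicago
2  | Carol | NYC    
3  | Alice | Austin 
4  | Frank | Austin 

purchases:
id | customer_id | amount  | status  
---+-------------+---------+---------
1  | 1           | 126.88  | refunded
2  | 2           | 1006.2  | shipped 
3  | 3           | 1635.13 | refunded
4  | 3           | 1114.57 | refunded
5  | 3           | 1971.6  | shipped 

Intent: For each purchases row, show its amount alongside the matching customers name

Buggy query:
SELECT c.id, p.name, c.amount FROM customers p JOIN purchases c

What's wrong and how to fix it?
Bug: Missing join condition: each purchases row is matched to all customers rows instead of just its own

Fix: Add ON c.customer_id = p.id to the JOIN

Corrected query:
SELECT c.id, p.name, c.amount FROM customers p JOIN purchases c ON c.customer_id = p.id

Result:
id | name  | amount 
---+-------+--------
1  | Eve   | 126.88 
2  | Carol | 1006.2 
3  | Alice | 1635.13
4  | Alice | 1114.57
5  | Alice | 1971.6 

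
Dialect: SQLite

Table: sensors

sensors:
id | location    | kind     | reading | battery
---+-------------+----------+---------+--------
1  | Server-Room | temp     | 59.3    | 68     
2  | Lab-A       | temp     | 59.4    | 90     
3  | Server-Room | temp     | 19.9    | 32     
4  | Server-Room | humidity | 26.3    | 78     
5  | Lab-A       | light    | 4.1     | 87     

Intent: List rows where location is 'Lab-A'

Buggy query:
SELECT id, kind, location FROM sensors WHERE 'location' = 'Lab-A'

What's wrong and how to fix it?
Bug: Single quotes denote string literals in SQL; the column name is being compared as a constant string

Fix: Reference the column as location without single quotes

Corrected query:
SELECT id, kind, location FROM sensors WHERE location = 'Lab-A'

Result:
id | kind  | location
---+-------+---------
2  | temp  | Lab-A   
5  | light | Lab-A   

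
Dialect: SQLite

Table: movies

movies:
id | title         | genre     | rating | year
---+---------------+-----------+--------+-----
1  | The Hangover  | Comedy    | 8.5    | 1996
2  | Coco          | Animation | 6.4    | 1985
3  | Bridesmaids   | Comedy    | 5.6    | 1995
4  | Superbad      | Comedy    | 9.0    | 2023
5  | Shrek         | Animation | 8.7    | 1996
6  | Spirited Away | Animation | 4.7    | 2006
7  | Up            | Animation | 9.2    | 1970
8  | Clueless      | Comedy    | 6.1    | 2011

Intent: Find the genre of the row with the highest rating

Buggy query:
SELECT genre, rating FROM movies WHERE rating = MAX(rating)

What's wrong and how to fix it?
Bug: WHERE is evaluated per row; an aggregate over the whole table isn't defined there

Fix: Use a subquery: WHERE rating = (SELECT MAX(rating) FROM movies)

Corrected query:
SELECT genre, rating FROM movies WHERE rating = (SELECT MAX(rating) FROM movies)

Result:
genre     | rating
----------+-------
Animation | 9.2   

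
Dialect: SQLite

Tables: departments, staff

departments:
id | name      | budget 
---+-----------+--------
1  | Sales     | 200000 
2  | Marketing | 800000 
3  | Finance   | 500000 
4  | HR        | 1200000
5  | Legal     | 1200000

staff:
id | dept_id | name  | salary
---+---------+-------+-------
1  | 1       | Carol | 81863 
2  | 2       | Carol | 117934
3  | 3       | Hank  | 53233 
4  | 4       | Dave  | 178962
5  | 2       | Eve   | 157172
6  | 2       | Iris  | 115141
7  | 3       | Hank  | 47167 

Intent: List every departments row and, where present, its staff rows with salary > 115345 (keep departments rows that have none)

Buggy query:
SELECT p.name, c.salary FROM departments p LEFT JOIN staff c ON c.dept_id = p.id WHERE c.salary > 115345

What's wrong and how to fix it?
Bug: A WHERE condition on the right-hand table after LEFT JOIN drops unmatched parents

Fix: Move the right-table condition into the ON clause so unmatched parents are kept

Corrected query:
SELECT p.name, c.salary FROM departments p LEFT JOIN staff c ON c.dept_id = p.id AND c.salary > 115345

Result:
name      | salary
----------+-------
Sales     | NULL  
Marketing | 117934
Marketing | 157172
Finance   | NULL  
HR        | 178962
Legal     | NULL  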